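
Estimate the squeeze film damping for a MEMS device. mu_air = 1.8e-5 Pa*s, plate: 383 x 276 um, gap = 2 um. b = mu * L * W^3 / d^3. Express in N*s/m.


Step 1: Convert to SI.
L = 383e-6 m, W = 276e-6 m, d = 2e-6 m
Step 2: W^3 = (276e-6)^3 = 2.10e-11 m^3
Step 3: d^3 = (2e-6)^3 = 8.00e-18 m^3
Step 4: b = 1.8e-5 * 383e-6 * 2.10e-11 / 8.00e-18
b = 1.81e-02 N*s/m


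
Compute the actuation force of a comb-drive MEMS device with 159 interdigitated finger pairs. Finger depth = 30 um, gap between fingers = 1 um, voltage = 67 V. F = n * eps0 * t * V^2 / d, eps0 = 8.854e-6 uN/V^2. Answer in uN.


Step 1: Parameters: n=159, eps0=8.854e-6 uN/V^2, t=30 um, V=67 V, d=1 um
Step 2: V^2 = 4489
Step 3: F = 159 * 8.854e-6 * 30 * 4489 / 1
F = 189.587 uN


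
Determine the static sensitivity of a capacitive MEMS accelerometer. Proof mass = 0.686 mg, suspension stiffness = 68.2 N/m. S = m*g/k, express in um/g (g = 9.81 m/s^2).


Step 1: Convert mass: m = 0.686 mg = 6.86e-07 kg
Step 2: S = m * g / k = 6.86e-07 * 9.81 / 68.2
Step 3: S = 9.87e-08 m/g
Step 4: Convert to um/g: S = 0.099 um/g


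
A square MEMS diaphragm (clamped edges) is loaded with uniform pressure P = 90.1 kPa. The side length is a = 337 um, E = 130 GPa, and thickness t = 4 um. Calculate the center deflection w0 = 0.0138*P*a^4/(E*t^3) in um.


Step 1: Convert pressure to compatible units (E is in GPa, so P in GPa).
P = 90.1 kPa = 90.1e-6 GPa
Step 2: Compute numerator: 0.0138 * P * a^4.
a^4 = 337^4 = 12897917761
numerator = 0.0138 * 90.1e-6 * 12897917761 = 1.603701e+04
Step 3: Compute denominator: E * t^3 = 130 * 4^3 = 8320
Step 4: w0 = numerator / denominator = 1.603701e+04 / 8320 = 1.9275 um


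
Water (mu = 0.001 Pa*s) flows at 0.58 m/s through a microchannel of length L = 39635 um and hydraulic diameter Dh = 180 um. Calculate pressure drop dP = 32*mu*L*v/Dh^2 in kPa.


Step 1: Convert to SI: L = 39635e-6 m, Dh = 180e-6 m
Step 2: dP = 32 * 0.001 * 39635e-6 * 0.58 / (180e-6)^2
Step 3: dP = 22704.49 Pa
Step 4: Convert to kPa: dP = 22.7 kPa


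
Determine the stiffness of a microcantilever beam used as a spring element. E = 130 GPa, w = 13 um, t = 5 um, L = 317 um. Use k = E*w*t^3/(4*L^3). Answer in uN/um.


Step 1: Convert E to consistent units (1 GPa = 1000 uN/um^2).
E = 130 GPa = 130000 uN/um^2
Step 2: Compute t^3 = 5^3 = 125
Step 3: Compute L^3 = 317^3 = 31855013
Step 4: k = 130000 * 13 * 125 / (4 * 31855013)
k = 1.6579 uN/um


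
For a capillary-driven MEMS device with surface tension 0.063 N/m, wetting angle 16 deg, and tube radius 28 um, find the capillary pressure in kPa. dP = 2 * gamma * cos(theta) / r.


Step 1: cos(16 deg) = 0.9613
Step 2: Convert r to m: r = 28e-6 m
Step 3: dP = 2 * 0.063 * 0.9613 / 28e-6 = 4325.9 Pa
Step 4: Convert Pa to kPa (divide by 1000).
dP = 4.33 kPa


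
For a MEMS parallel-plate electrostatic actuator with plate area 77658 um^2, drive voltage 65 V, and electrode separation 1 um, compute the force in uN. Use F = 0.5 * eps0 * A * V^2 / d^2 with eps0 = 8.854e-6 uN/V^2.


Step 1: Identify parameters.
eps0 = 8.854e-6 uN/V^2, A = 77658 um^2, V = 65 V, d = 1 um
Step 2: Compute V^2 = 65^2 = 4225
Step 3: Compute d^2 = 1^2 = 1
Step 4: F = 0.5 * 8.854e-6 * 77658 * 4225 / 1
F = 1452.521 uN


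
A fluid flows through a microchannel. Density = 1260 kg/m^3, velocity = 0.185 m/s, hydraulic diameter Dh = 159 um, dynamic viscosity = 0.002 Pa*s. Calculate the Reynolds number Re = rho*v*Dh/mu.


Step 1: Convert Dh to meters: Dh = 159e-6 m
Step 2: Re = rho * v * Dh / mu
Re = 1260 * 0.185 * 159e-6 / 0.002
Re = 18.531


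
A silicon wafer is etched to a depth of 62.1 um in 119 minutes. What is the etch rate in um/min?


Step 1: Etch rate = depth / time
Step 2: rate = 62.1 / 119
rate = 0.522 um/min


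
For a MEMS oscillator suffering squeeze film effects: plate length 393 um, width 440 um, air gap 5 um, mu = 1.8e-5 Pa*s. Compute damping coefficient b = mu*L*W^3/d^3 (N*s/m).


Step 1: Convert to SI.
L = 393e-6 m, W = 440e-6 m, d = 5e-6 m
Step 2: W^3 = (440e-6)^3 = 8.52e-11 m^3
Step 3: d^3 = (5e-6)^3 = 1.25e-16 m^3
Step 4: b = 1.8e-5 * 393e-6 * 8.52e-11 / 1.25e-16
b = 4.82e-03 N*s/m


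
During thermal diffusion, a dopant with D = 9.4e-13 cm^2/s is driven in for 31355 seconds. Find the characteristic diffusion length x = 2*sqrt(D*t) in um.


Step 1: Compute D*t = 9.4e-13 * 31355 = 2.94737e-08 cm^2
Step 2: sqrt(D*t) = 1.71679e-04 cm
Step 3: x = 2 * 1.71679e-04 cm = 3.43358e-04 cm
Step 4: Convert to um (1 cm = 1e4 um): x = 3.434 um


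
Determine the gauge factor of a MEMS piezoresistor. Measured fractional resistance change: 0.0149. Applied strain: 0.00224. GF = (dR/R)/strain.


Step 1: Identify values.
dR/R = 0.0149, strain = 0.00224
Step 2: GF = (dR/R) / strain = 0.0149 / 0.00224
GF = 6.7


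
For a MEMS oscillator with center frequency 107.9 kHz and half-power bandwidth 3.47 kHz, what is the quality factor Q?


Step 1: Q = f0 / bandwidth
Step 2: Q = 107.9 / 3.47
Q = 31.1


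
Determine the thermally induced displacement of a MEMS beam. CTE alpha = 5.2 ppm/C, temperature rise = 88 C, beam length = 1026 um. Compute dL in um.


Step 1: Convert CTE: alpha = 5.2 ppm/C = 5.2e-6 /C
Step 2: dL = 5.2e-6 * 88 * 1026
dL = 0.4695 um


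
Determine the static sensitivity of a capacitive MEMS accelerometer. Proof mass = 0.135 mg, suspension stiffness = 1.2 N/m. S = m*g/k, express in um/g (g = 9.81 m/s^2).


Step 1: Convert mass: m = 0.135 mg = 1.35e-07 kg
Step 2: S = m * g / k = 1.35e-07 * 9.81 / 1.2
Step 3: S = 1.10e-06 m/g
Step 4: Convert to um/g: S = 1.104 um/g


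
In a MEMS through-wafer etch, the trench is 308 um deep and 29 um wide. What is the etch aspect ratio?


Step 1: AR = depth / width
Step 2: AR = 308 / 29
AR = 10.6


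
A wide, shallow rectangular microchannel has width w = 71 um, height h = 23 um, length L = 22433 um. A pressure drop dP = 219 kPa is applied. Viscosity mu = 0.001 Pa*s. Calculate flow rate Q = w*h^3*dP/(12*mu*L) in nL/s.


Step 1: Convert all dimensions to SI (meters).
w = 71e-6 m, h = 23e-6 m, L = 22433e-6 m, dP = 219e3 Pa
Step 2: Q = w * h^3 * dP / (12 * mu * L)
Q = 71e-6 * (23e-6)^3 * 219e3 / (12 * 0.001 * 22433e-6) = 7.0277672e-10 m^3/s
Step 3: Convert Q from m^3/s to nL/s (1 m^3 = 1e12 nL, so multiply by 1e12).
Q = 702.777 nL/s


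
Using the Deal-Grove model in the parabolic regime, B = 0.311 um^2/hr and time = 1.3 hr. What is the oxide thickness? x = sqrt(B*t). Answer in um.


Step 1: Compute B*t = 0.311 * 1.3 = 0.4043
Step 2: x = sqrt(0.4043)
x = 0.636 um


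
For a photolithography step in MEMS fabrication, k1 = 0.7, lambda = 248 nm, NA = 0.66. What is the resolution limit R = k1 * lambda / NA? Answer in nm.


Step 1: Identify values: k1 = 0.7, lambda = 248 nm, NA = 0.66
Step 2: R = k1 * lambda / NA
R = 0.7 * 248 / 0.66
R = 263.0 nm


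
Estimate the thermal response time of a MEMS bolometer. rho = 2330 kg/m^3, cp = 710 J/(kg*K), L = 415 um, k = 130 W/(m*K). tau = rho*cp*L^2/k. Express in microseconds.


Step 1: Convert L to m: L = 415e-6 m
Step 2: L^2 = (415e-6)^2 = 1.72225e-07 m^2
Step 3: tau = 2330 * 710 * 1.72225e-07 / 130 = 2.19162937e-03 s
Step 4: Convert to microseconds (multiply by 1e6).
tau = 2191.629 us


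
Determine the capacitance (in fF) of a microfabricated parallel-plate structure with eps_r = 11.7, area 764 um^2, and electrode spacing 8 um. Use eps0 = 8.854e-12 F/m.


Step 1: Convert area to m^2: A = 764e-12 m^2
Step 2: Convert gap to m: d = 8e-6 m
Step 3: C = eps0 * eps_r * A / d
C = 8.854e-12 * 11.7 * 764e-12 / 8e-6
Step 4: Convert to fF (multiply by 1e15).
C = 9.89 fF


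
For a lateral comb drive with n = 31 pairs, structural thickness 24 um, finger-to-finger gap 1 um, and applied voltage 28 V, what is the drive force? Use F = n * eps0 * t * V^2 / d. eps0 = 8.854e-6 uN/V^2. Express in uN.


Step 1: Parameters: n=31, eps0=8.854e-6 uN/V^2, t=24 um, V=28 V, d=1 um
Step 2: V^2 = 784
Step 3: F = 31 * 8.854e-6 * 24 * 784 / 1
F = 5.165 uN


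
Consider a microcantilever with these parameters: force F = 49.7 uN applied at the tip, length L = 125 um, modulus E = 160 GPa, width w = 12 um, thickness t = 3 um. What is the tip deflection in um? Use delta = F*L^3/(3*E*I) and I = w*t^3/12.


Step 1: Calculate the second moment of area.
I = w * t^3 / 12 = 12 * 3^3 / 12 = 27.0 um^4
Step 2: Convert E to consistent units (1 GPa = 1000 uN/um^2).
E = 160 GPa = 160000 uN/um^2
Step 3: Calculate tip deflection.
delta = F * L^3 / (3 * E * I)
delta = 49.7 * 125^3 / (3 * 160000 * 27.0)
delta = 7.49 um


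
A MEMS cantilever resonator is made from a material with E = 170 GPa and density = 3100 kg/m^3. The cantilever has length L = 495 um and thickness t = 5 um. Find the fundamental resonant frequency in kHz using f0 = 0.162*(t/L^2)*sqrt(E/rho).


Step 1: Convert units to SI.
t_SI = 5e-6 m, L_SI = 495e-6 m
Step 2: Calculate sqrt(E/rho).
sqrt(170e9 / 3100) = 7405.32 m/s
Step 3: Compute f0.
f0 = 0.162 * 5e-6 / (495e-6)^2 * 7405.32 = 24480.4 Hz = 24.48 kHz


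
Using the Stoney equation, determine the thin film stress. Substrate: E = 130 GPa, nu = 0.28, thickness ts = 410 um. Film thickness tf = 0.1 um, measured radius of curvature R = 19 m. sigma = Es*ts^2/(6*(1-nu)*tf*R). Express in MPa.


Step 1: Compute numerator: Es * ts^2 = 130 * 410^2 = 21853000 (GPa*um^2)
Step 2: Compute denominator (R in um): 6*(1-nu)*tf*R = 6*0.72*0.1*19e6 = 8208000.0 (um^2)
Step 3: sigma (GPa) = 21853000 / 8208000.0 = 2.662403e+00 GPa
Step 4: Convert to MPa (x1000): sigma = 2662.4 MPa


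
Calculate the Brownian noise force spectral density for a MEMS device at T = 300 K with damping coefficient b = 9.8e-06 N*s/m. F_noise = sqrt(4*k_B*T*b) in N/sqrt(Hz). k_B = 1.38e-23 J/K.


Step 1: Compute 4 * k_B * T * b
= 4 * 1.38e-23 * 300 * 9.8e-06
= 1.6229e-25 N^2/Hz
Step 2: F_noise = sqrt(1.6229e-25)
F_noise = 4.03e-13 N/sqrt(Hz)


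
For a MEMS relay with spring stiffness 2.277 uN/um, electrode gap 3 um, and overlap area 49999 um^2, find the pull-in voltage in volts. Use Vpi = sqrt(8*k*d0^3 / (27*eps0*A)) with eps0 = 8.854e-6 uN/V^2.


Step 1: Compute numerator: 8 * k * d0^3 = 8 * 2.277 * 3^3 = 491.832
Step 2: Compute denominator: 27 * eps0 * A = 27 * 8.854e-6 * 49999 = 11.952661
Step 3: Vpi = sqrt(491.832 / 11.952661)
Vpi = 6.41 V


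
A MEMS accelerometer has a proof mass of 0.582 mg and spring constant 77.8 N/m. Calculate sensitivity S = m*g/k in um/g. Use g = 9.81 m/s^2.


Step 1: Convert mass: m = 0.582 mg = 5.82e-07 kg
Step 2: S = m * g / k = 5.82e-07 * 9.81 / 77.8
Step 3: S = 7.34e-08 m/g
Step 4: Convert to um/g: S = 0.073 um/g


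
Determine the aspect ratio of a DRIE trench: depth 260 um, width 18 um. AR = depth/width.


Step 1: AR = depth / width
Step 2: AR = 260 / 18
AR = 14.4


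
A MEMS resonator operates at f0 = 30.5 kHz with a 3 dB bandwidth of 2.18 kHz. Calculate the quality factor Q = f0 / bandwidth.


Step 1: Q = f0 / bandwidth
Step 2: Q = 30.5 / 2.18
Q = 14.0


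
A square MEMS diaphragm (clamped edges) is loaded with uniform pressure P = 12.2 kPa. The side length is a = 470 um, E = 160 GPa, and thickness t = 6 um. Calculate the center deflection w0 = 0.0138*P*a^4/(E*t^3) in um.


Step 1: Convert pressure to compatible units (E is in GPa, so P in GPa).
P = 12.2 kPa = 12.2e-6 GPa
Step 2: Compute numerator: 0.0138 * P * a^4.
a^4 = 470^4 = 48796810000
numerator = 0.0138 * 12.2e-6 * 48796810000 = 8.21543e+03
Step 3: Compute denominator: E * t^3 = 160 * 6^3 = 34560
Step 4: w0 = numerator / denominator = 8.21543e+03 / 34560 = 0.2377 um


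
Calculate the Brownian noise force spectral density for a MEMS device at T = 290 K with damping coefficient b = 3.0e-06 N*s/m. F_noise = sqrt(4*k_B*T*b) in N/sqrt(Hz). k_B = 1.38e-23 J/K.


Step 1: Compute 4 * k_B * T * b
= 4 * 1.38e-23 * 290 * 3.0e-06
= 4.8024e-26 N^2/Hz
Step 2: F_noise = sqrt(4.8024e-26)
F_noise = 2.19e-13 N/sqrt(Hz)


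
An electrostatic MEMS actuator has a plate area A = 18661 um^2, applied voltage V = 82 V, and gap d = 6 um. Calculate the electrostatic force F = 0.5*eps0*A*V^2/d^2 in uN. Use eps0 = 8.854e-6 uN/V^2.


Step 1: Identify parameters.
eps0 = 8.854e-6 uN/V^2, A = 18661 um^2, V = 82 V, d = 6 um
Step 2: Compute V^2 = 82^2 = 6724
Step 3: Compute d^2 = 6^2 = 36
Step 4: F = 0.5 * 8.854e-6 * 18661 * 6724 / 36
F = 15.43 uN


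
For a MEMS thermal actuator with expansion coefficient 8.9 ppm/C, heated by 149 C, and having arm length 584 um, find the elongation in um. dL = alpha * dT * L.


Step 1: Convert CTE: alpha = 8.9 ppm/C = 8.9e-6 /C
Step 2: dL = 8.9e-6 * 149 * 584
dL = 0.7744 um


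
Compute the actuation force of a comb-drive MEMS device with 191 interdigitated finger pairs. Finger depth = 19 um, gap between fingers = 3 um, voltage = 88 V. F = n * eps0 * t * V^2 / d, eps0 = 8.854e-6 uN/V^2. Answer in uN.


Step 1: Parameters: n=191, eps0=8.854e-6 uN/V^2, t=19 um, V=88 V, d=3 um
Step 2: V^2 = 7744
Step 3: F = 191 * 8.854e-6 * 19 * 7744 / 3
F = 82.941 uN


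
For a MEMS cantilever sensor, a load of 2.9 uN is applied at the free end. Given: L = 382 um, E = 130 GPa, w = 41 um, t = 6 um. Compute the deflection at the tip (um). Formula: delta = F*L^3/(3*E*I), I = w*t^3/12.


Step 1: Calculate the second moment of area.
I = w * t^3 / 12 = 41 * 6^3 / 12 = 738.0 um^4
Step 2: Convert E to consistent units (1 GPa = 1000 uN/um^2).
E = 130 GPa = 130000 uN/um^2
Step 3: Calculate tip deflection.
delta = F * L^3 / (3 * E * I)
delta = 2.9 * 382^3 / (3 * 130000 * 738.0)
delta = 0.5617 um


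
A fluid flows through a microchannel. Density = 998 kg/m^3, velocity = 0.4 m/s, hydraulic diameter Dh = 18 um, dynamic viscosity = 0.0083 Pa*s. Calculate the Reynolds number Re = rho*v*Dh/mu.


Step 1: Convert Dh to meters: Dh = 18e-6 m
Step 2: Re = rho * v * Dh / mu
Re = 998 * 0.4 * 18e-6 / 0.0083
Re = 0.866


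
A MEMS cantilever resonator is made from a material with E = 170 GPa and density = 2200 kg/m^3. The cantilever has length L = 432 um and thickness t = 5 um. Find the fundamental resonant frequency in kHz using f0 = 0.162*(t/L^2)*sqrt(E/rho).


Step 1: Convert units to SI.
t_SI = 5e-6 m, L_SI = 432e-6 m
Step 2: Calculate sqrt(E/rho).
sqrt(170e9 / 2200) = 8790.49 m/s
Step 3: Compute f0.
f0 = 0.162 * 5e-6 / (432e-6)^2 * 8790.49 = 38153.2 Hz = 38.15 kHz


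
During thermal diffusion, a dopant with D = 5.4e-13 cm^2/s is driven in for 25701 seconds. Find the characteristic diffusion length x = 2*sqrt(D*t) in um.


Step 1: Compute D*t = 5.4e-13 * 25701 = 1.387854e-08 cm^2
Step 2: sqrt(D*t) = 1.17807e-04 cm
Step 3: x = 2 * 1.17807e-04 cm = 2.35614e-04 cm
Step 4: Convert to um (1 cm = 1e4 um): x = 2.356 um


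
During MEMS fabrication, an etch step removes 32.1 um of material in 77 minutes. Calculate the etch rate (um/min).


Step 1: Etch rate = depth / time
Step 2: rate = 32.1 / 77
rate = 0.417 um/min


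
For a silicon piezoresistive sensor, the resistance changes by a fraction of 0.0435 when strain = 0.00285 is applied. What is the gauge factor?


Step 1: Identify values.
dR/R = 0.0435, strain = 0.00285
Step 2: GF = (dR/R) / strain = 0.0435 / 0.00285
GF = 15.3


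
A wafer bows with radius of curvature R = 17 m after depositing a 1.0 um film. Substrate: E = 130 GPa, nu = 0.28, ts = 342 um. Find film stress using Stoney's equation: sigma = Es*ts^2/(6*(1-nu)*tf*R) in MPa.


Step 1: Compute numerator: Es * ts^2 = 130 * 342^2 = 15205320 (GPa*um^2)
Step 2: Compute denominator (R in um): 6*(1-nu)*tf*R = 6*0.72*1.0*17e6 = 73440000.0 (um^2)
Step 3: sigma (GPa) = 15205320 / 73440000.0 = 2.07044e-01 GPa
Step 4: Convert to MPa (x1000): sigma = 207.0 MPa


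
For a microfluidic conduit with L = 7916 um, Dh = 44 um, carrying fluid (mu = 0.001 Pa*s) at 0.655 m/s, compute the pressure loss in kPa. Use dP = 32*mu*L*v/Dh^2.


Step 1: Convert to SI: L = 7916e-6 m, Dh = 44e-6 m
Step 2: dP = 32 * 0.001 * 7916e-6 * 0.655 / (44e-6)^2
Step 3: dP = 85702.15 Pa
Step 4: Convert to kPa: dP = 85.7 kPa


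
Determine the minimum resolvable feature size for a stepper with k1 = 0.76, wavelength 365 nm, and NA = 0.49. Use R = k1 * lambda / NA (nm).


Step 1: Identify values: k1 = 0.76, lambda = 365 nm, NA = 0.49
Step 2: R = k1 * lambda / NA
R = 0.76 * 365 / 0.49
R = 566.1 nm


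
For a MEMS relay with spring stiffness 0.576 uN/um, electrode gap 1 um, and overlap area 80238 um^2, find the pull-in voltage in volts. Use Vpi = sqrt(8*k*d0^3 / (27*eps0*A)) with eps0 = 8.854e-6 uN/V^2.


Step 1: Compute numerator: 8 * k * d0^3 = 8 * 0.576 * 1^3 = 4.608
Step 2: Compute denominator: 27 * eps0 * A = 27 * 8.854e-6 * 80238 = 19.181536
Step 3: Vpi = sqrt(4.608 / 19.181536)
Vpi = 0.49 V


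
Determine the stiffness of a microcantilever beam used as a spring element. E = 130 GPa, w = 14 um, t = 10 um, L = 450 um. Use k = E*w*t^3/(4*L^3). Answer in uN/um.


Step 1: Convert E to consistent units (1 GPa = 1000 uN/um^2).
E = 130 GPa = 130000 uN/um^2
Step 2: Compute t^3 = 10^3 = 1000
Step 3: Compute L^3 = 450^3 = 91125000
Step 4: k = 130000 * 14 * 1000 / (4 * 91125000)
k = 4.9931 uN/um


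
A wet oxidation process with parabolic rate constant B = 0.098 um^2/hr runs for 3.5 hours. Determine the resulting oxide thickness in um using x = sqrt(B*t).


Step 1: Compute B*t = 0.098 * 3.5 = 0.343
Step 2: x = sqrt(0.343)
x = 0.586 um


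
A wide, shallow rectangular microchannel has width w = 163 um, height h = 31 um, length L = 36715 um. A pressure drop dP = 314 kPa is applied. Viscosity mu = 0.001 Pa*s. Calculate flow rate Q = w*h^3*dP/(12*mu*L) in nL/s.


Step 1: Convert all dimensions to SI (meters).
w = 163e-6 m, h = 31e-6 m, L = 36715e-6 m, dP = 314e3 Pa
Step 2: Q = w * h^3 * dP / (12 * mu * L)
Q = 163e-6 * (31e-6)^3 * 314e3 / (12 * 0.001 * 36715e-6) = 3.46080839e-09 m^3/s
Step 3: Convert Q from m^3/s to nL/s (1 m^3 = 1e12 nL, so multiply by 1e12).
Q = 3460.808 nL/s


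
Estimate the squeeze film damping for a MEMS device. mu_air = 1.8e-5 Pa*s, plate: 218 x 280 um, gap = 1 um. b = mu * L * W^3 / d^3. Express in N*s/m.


Step 1: Convert to SI.
L = 218e-6 m, W = 280e-6 m, d = 1e-6 m
Step 2: W^3 = (280e-6)^3 = 2.20e-11 m^3
Step 3: d^3 = (1e-6)^3 = 1.00e-18 m^3
Step 4: b = 1.8e-5 * 218e-6 * 2.20e-11 / 1.00e-18
b = 8.61e-02 N*s/m


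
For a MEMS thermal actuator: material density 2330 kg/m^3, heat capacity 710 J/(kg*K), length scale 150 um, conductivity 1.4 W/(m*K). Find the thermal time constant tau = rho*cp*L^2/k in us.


Step 1: Convert L to m: L = 150e-6 m
Step 2: L^2 = (150e-6)^2 = 2.25e-08 m^2
Step 3: tau = 2330 * 710 * 2.25e-08 / 1.4 = 2.658696429e-02 s
Step 4: Convert to microseconds (multiply by 1e6).
tau = 26586.964 us


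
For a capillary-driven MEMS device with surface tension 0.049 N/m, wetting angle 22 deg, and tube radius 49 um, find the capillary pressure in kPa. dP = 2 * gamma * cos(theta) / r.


Step 1: cos(22 deg) = 0.9272
Step 2: Convert r to m: r = 49e-6 m
Step 3: dP = 2 * 0.049 * 0.9272 / 49e-6 = 1854.4 Pa
Step 4: Convert Pa to kPa (divide by 1000).
dP = 1.85 kPa


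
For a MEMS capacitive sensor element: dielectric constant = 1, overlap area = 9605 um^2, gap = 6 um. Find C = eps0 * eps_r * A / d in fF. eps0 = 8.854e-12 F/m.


Step 1: Convert area to m^2: A = 9605e-12 m^2
Step 2: Convert gap to m: d = 6e-6 m
Step 3: C = eps0 * eps_r * A / d
C = 8.854e-12 * 1 * 9605e-12 / 6e-6
Step 4: Convert to fF (multiply by 1e15).
C = 14.17 fF


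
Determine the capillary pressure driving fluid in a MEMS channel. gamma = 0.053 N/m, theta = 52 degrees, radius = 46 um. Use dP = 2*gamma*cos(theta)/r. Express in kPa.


Step 1: cos(52 deg) = 0.6157
Step 2: Convert r to m: r = 46e-6 m
Step 3: dP = 2 * 0.053 * 0.6157 / 46e-6 = 1418.8 Pa
Step 4: Convert Pa to kPa (divide by 1000).
dP = 1.42 kPa


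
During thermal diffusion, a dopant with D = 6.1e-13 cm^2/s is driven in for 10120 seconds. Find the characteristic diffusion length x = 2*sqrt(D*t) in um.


Step 1: Compute D*t = 6.1e-13 * 10120 = 6.1732e-09 cm^2
Step 2: sqrt(D*t) = 7.85697e-05 cm
Step 3: x = 2 * 7.85697e-05 cm = 1.571394e-04 cm
Step 4: Convert to um (1 cm = 1e4 um): x = 1.571 um


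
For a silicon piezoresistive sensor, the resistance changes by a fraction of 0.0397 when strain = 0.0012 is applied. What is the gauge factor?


Step 1: Identify values.
dR/R = 0.0397, strain = 0.0012
Step 2: GF = (dR/R) / strain = 0.0397 / 0.0012
GF = 33.1


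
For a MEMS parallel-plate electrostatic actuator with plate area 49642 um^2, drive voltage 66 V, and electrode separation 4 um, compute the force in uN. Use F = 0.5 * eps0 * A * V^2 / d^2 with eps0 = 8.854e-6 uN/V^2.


Step 1: Identify parameters.
eps0 = 8.854e-6 uN/V^2, A = 49642 um^2, V = 66 V, d = 4 um
Step 2: Compute V^2 = 66^2 = 4356
Step 3: Compute d^2 = 4^2 = 16
Step 4: F = 0.5 * 8.854e-6 * 49642 * 4356 / 16
F = 59.831 uN


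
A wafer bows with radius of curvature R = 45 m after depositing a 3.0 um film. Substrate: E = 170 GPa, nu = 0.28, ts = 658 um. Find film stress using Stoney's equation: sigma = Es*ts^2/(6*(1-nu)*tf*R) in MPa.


Step 1: Compute numerator: Es * ts^2 = 170 * 658^2 = 73603880 (GPa*um^2)
Step 2: Compute denominator (R in um): 6*(1-nu)*tf*R = 6*0.72*3.0*45e6 = 583200000.0 (um^2)
Step 3: sigma (GPa) = 73603880 / 583200000.0 = 1.26207e-01 GPa
Step 4: Convert to MPa (x1000): sigma = 126.2 MPa


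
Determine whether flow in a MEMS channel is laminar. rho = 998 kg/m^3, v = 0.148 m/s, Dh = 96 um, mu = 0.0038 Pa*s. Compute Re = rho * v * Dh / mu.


Step 1: Convert Dh to meters: Dh = 96e-6 m
Step 2: Re = rho * v * Dh / mu
Re = 998 * 0.148 * 96e-6 / 0.0038
Re = 3.731
Since Re = 3.731 is below ~2300, the flow is laminar.


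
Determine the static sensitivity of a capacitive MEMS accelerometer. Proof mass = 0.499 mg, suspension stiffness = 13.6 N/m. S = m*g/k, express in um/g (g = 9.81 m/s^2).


Step 1: Convert mass: m = 0.499 mg = 4.99e-07 kg
Step 2: S = m * g / k = 4.99e-07 * 9.81 / 13.6
Step 3: S = 3.60e-07 m/g
Step 4: Convert to um/g: S = 0.36 um/g


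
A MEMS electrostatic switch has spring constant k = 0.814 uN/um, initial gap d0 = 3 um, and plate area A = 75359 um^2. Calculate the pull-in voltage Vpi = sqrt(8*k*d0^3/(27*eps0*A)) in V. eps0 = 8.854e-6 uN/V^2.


Step 1: Compute numerator: 8 * k * d0^3 = 8 * 0.814 * 3^3 = 175.824
Step 2: Compute denominator: 27 * eps0 * A = 27 * 8.854e-6 * 75359 = 18.015172
Step 3: Vpi = sqrt(175.824 / 18.015172)
Vpi = 3.12 V


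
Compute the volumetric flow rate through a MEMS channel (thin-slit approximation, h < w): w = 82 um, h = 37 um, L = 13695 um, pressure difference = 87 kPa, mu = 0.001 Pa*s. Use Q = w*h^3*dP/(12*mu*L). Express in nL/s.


Step 1: Convert all dimensions to SI (meters).
w = 82e-6 m, h = 37e-6 m, L = 13695e-6 m, dP = 87e3 Pa
Step 2: Q = w * h^3 * dP / (12 * mu * L)
Q = 82e-6 * (37e-6)^3 * 87e3 / (12 * 0.001 * 13695e-6) = 2.19884691e-09 m^3/s
Step 3: Convert Q from m^3/s to nL/s (1 m^3 = 1e12 nL, so multiply by 1e12).
Q = 2198.847 nL/s


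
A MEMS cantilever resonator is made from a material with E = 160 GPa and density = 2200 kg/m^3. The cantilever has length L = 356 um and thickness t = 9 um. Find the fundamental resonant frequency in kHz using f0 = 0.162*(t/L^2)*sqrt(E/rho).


Step 1: Convert units to SI.
t_SI = 9e-6 m, L_SI = 356e-6 m
Step 2: Calculate sqrt(E/rho).
sqrt(160e9 / 2200) = 8528.03 m/s
Step 3: Compute f0.
f0 = 0.162 * 9e-6 / (356e-6)^2 * 8528.03 = 98108.4 Hz = 98.11 kHz


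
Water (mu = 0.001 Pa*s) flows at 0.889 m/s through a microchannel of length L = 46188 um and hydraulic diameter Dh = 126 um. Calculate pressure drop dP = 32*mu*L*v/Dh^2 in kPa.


Step 1: Convert to SI: L = 46188e-6 m, Dh = 126e-6 m
Step 2: dP = 32 * 0.001 * 46188e-6 * 0.889 / (126e-6)^2
Step 3: dP = 82763.68 Pa
Step 4: Convert to kPa: dP = 82.76 kPa


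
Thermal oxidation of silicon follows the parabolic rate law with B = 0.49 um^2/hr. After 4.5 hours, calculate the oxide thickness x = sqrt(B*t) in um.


Step 1: Compute B*t = 0.49 * 4.5 = 2.205
Step 2: x = sqrt(2.205)
x = 1.485 um


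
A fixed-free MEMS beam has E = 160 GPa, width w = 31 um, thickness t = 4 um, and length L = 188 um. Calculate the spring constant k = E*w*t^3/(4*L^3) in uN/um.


Step 1: Convert E to consistent units (1 GPa = 1000 uN/um^2).
E = 160 GPa = 160000 uN/um^2
Step 2: Compute t^3 = 4^3 = 64
Step 3: Compute L^3 = 188^3 = 6644672
Step 4: k = 160000 * 31 * 64 / (4 * 6644672)
k = 11.9434 uN/um


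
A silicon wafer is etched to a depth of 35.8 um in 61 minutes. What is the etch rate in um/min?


Step 1: Etch rate = depth / time
Step 2: rate = 35.8 / 61
rate = 0.587 um/min


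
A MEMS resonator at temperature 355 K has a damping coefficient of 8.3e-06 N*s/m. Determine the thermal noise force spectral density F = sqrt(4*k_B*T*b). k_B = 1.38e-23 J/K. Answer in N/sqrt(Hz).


Step 1: Compute 4 * k_B * T * b
= 4 * 1.38e-23 * 355 * 8.3e-06
= 1.6265e-25 N^2/Hz
Step 2: F_noise = sqrt(1.6265e-25)
F_noise = 4.03e-13 N/sqrt(Hz)


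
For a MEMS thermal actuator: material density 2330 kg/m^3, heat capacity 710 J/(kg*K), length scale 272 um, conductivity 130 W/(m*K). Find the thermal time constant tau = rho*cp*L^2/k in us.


Step 1: Convert L to m: L = 272e-6 m
Step 2: L^2 = (272e-6)^2 = 7.3984e-08 m^2
Step 3: tau = 2330 * 710 * 7.3984e-08 / 130 = 9.4147486e-04 s
Step 4: Convert to microseconds (multiply by 1e6).
tau = 941.475 us


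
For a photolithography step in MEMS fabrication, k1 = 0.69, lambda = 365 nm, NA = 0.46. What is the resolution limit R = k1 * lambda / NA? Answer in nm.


Step 1: Identify values: k1 = 0.69, lambda = 365 nm, NA = 0.46
Step 2: R = k1 * lambda / NA
R = 0.69 * 365 / 0.46
R = 547.5 nm


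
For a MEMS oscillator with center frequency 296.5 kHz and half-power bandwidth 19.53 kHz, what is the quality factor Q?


Step 1: Q = f0 / bandwidth
Step 2: Q = 296.5 / 19.53
Q = 15.2


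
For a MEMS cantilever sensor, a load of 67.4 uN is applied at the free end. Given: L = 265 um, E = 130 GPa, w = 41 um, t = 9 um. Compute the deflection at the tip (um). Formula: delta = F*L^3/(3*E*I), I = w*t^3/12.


Step 1: Calculate the second moment of area.
I = w * t^3 / 12 = 41 * 9^3 / 12 = 2490.75 um^4
Step 2: Convert E to consistent units (1 GPa = 1000 uN/um^2).
E = 130 GPa = 130000 uN/um^2
Step 3: Calculate tip deflection.
delta = F * L^3 / (3 * E * I)
delta = 67.4 * 265^3 / (3 * 130000 * 2490.75)
delta = 1.2912 um


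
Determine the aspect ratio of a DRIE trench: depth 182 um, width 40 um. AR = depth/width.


Step 1: AR = depth / width
Step 2: AR = 182 / 40
AR = 4.6


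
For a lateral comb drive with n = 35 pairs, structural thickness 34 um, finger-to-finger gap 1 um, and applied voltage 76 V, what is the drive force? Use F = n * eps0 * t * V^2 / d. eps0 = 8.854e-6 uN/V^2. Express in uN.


Step 1: Parameters: n=35, eps0=8.854e-6 uN/V^2, t=34 um, V=76 V, d=1 um
Step 2: V^2 = 5776
Step 3: F = 35 * 8.854e-6 * 34 * 5776 / 1
F = 60.857 uN


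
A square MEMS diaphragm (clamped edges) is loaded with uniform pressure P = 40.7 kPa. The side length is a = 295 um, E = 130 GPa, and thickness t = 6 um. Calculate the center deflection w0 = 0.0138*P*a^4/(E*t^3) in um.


Step 1: Convert pressure to compatible units (E is in GPa, so P in GPa).
P = 40.7 kPa = 40.7e-6 GPa
Step 2: Compute numerator: 0.0138 * P * a^4.
a^4 = 295^4 = 7573350625
numerator = 0.0138 * 40.7e-6 * 7573350625 = 4.25365e+03
Step 3: Compute denominator: E * t^3 = 130 * 6^3 = 28080
Step 4: w0 = numerator / denominator = 4.25365e+03 / 28080 = 0.1515 um


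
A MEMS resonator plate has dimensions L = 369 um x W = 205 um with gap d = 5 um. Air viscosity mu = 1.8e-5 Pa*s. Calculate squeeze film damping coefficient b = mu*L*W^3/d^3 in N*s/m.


Step 1: Convert to SI.
L = 369e-6 m, W = 205e-6 m, d = 5e-6 m
Step 2: W^3 = (205e-6)^3 = 8.62e-12 m^3
Step 3: d^3 = (5e-6)^3 = 1.25e-16 m^3
Step 4: b = 1.8e-5 * 369e-6 * 8.62e-12 / 1.25e-16
b = 4.58e-04 N*s/m


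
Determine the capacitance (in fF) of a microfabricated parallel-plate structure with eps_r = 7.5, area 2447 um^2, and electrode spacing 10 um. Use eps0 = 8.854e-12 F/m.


Step 1: Convert area to m^2: A = 2447e-12 m^2
Step 2: Convert gap to m: d = 10e-6 m
Step 3: C = eps0 * eps_r * A / d
C = 8.854e-12 * 7.5 * 2447e-12 / 10e-6
Step 4: Convert to fF (multiply by 1e15).
C = 16.25 fF


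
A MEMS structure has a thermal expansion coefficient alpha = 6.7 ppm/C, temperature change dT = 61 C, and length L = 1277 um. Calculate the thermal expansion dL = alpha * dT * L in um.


Step 1: Convert CTE: alpha = 6.7 ppm/C = 6.7e-6 /C
Step 2: dL = 6.7e-6 * 61 * 1277
dL = 0.5219 um


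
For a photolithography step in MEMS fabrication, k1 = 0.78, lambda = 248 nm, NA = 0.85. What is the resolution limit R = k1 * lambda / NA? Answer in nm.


Step 1: Identify values: k1 = 0.78, lambda = 248 nm, NA = 0.85
Step 2: R = k1 * lambda / NA
R = 0.78 * 248 / 0.85
R = 227.6 nm


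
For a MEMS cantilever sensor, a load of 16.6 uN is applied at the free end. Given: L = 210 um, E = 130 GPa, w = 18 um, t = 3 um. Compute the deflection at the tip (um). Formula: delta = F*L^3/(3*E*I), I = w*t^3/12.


Step 1: Calculate the second moment of area.
I = w * t^3 / 12 = 18 * 3^3 / 12 = 40.5 um^4
Step 2: Convert E to consistent units (1 GPa = 1000 uN/um^2).
E = 130 GPa = 130000 uN/um^2
Step 3: Calculate tip deflection.
delta = F * L^3 / (3 * E * I)
delta = 16.6 * 210^3 / (3 * 130000 * 40.5)
delta = 9.733 um


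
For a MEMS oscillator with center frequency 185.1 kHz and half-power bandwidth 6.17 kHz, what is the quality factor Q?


Step 1: Q = f0 / bandwidth
Step 2: Q = 185.1 / 6.17
Q = 30.0


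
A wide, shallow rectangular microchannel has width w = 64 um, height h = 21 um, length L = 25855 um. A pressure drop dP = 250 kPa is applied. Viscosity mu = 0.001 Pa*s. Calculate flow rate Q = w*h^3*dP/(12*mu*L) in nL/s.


Step 1: Convert all dimensions to SI (meters).
w = 64e-6 m, h = 21e-6 m, L = 25855e-6 m, dP = 250e3 Pa
Step 2: Q = w * h^3 * dP / (12 * mu * L)
Q = 64e-6 * (21e-6)^3 * 250e3 / (12 * 0.001 * 25855e-6) = 4.7758654e-10 m^3/s
Step 3: Convert Q from m^3/s to nL/s (1 m^3 = 1e12 nL, so multiply by 1e12).
Q = 477.587 nL/s


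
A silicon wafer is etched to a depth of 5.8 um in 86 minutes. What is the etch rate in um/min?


Step 1: Etch rate = depth / time
Step 2: rate = 5.8 / 86
rate = 0.067 um/min


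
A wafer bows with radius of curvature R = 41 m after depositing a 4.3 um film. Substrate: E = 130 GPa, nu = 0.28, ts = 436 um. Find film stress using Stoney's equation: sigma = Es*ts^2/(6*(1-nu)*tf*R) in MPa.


Step 1: Compute numerator: Es * ts^2 = 130 * 436^2 = 24712480 (GPa*um^2)
Step 2: Compute denominator (R in um): 6*(1-nu)*tf*R = 6*0.72*4.3*41e6 = 761616000.0 (um^2)
Step 3: sigma (GPa) = 24712480 / 761616000.0 = 3.2447e-02 GPa
Step 4: Convert to MPa (x1000): sigma = 32.4 MPa


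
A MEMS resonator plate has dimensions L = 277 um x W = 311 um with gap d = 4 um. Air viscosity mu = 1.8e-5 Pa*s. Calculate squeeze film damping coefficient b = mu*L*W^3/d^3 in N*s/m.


Step 1: Convert to SI.
L = 277e-6 m, W = 311e-6 m, d = 4e-6 m
Step 2: W^3 = (311e-6)^3 = 3.01e-11 m^3
Step 3: d^3 = (4e-6)^3 = 6.40e-17 m^3
Step 4: b = 1.8e-5 * 277e-6 * 3.01e-11 / 6.40e-17
b = 2.34e-03 N*s/m


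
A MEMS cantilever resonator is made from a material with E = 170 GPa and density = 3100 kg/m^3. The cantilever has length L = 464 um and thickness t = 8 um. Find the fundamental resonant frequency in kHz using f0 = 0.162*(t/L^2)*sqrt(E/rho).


Step 1: Convert units to SI.
t_SI = 8e-6 m, L_SI = 464e-6 m
Step 2: Calculate sqrt(E/rho).
sqrt(170e9 / 3100) = 7405.32 m/s
Step 3: Compute f0.
f0 = 0.162 * 8e-6 / (464e-6)^2 * 7405.32 = 44577.2 Hz = 44.58 kHz


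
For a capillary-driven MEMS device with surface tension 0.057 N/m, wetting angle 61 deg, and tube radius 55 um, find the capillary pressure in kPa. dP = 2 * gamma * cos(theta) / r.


Step 1: cos(61 deg) = 0.4848
Step 2: Convert r to m: r = 55e-6 m
Step 3: dP = 2 * 0.057 * 0.4848 / 55e-6 = 1004.9 Pa
Step 4: Convert Pa to kPa (divide by 1000).
dP = 1.0 kPa


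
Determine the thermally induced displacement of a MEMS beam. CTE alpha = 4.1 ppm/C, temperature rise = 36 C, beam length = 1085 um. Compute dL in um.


Step 1: Convert CTE: alpha = 4.1 ppm/C = 4.1e-6 /C
Step 2: dL = 4.1e-6 * 36 * 1085
dL = 0.1601 um


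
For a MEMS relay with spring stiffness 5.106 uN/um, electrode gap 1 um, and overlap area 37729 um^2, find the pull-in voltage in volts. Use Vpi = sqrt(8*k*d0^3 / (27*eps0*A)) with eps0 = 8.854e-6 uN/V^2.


Step 1: Compute numerator: 8 * k * d0^3 = 8 * 5.106 * 1^3 = 40.848
Step 2: Compute denominator: 27 * eps0 * A = 27 * 8.854e-6 * 37729 = 9.019419
Step 3: Vpi = sqrt(40.848 / 9.019419)
Vpi = 2.13 V


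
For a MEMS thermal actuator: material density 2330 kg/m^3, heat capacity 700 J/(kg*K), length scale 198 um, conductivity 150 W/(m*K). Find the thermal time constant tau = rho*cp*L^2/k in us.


Step 1: Convert L to m: L = 198e-6 m
Step 2: L^2 = (198e-6)^2 = 3.9204e-08 m^2
Step 3: tau = 2330 * 700 * 3.9204e-08 / 150 = 4.2627816e-04 s
Step 4: Convert to microseconds (multiply by 1e6).
tau = 426.278 us


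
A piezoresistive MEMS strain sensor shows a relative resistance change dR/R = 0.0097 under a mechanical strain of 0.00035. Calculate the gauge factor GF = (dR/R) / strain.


Step 1: Identify values.
dR/R = 0.0097, strain = 0.00035
Step 2: GF = (dR/R) / strain = 0.0097 / 0.00035
GF = 27.7


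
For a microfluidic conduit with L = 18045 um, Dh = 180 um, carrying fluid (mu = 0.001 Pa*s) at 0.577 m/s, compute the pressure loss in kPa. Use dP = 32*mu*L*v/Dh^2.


Step 1: Convert to SI: L = 18045e-6 m, Dh = 180e-6 m
Step 2: dP = 32 * 0.001 * 18045e-6 * 0.577 / (180e-6)^2
Step 3: dP = 10283.42 Pa
Step 4: Convert to kPa: dP = 10.28 kPa


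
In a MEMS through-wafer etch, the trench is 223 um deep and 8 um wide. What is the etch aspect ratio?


Step 1: AR = depth / width
Step 2: AR = 223 / 8
AR = 27.9


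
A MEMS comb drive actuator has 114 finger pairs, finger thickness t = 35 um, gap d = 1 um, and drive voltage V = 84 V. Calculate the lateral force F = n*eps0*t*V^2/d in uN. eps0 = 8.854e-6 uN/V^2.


Step 1: Parameters: n=114, eps0=8.854e-6 uN/V^2, t=35 um, V=84 V, d=1 um
Step 2: V^2 = 7056
Step 3: F = 114 * 8.854e-6 * 35 * 7056 / 1
F = 249.271 uN


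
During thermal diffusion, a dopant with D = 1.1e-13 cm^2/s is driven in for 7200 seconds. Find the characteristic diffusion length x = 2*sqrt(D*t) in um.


Step 1: Compute D*t = 1.1e-13 * 7200 = 7.92e-10 cm^2
Step 2: sqrt(D*t) = 2.8142e-05 cm
Step 3: x = 2 * 2.8142e-05 cm = 5.6284e-05 cm
Step 4: Convert to um (1 cm = 1e4 um): x = 0.563 um


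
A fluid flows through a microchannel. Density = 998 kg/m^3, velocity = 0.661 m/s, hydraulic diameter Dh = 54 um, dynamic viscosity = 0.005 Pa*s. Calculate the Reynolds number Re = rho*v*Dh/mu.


Step 1: Convert Dh to meters: Dh = 54e-6 m
Step 2: Re = rho * v * Dh / mu
Re = 998 * 0.661 * 54e-6 / 0.005
Re = 7.125


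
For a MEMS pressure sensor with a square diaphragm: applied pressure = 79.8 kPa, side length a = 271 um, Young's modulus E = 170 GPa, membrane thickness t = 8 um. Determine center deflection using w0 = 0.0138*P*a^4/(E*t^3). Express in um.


Step 1: Convert pressure to compatible units (E is in GPa, so P in GPa).
P = 79.8 kPa = 79.8e-6 GPa
Step 2: Compute numerator: 0.0138 * P * a^4.
a^4 = 271^4 = 5393580481
numerator = 0.0138 * 79.8e-6 * 5393580481 = 5.9396e+03
Step 3: Compute denominator: E * t^3 = 170 * 8^3 = 87040
Step 4: w0 = numerator / denominator = 5.9396e+03 / 87040 = 0.0682 um


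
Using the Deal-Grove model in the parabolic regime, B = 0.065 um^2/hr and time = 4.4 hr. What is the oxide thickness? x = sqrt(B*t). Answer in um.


Step 1: Compute B*t = 0.065 * 4.4 = 0.286
Step 2: x = sqrt(0.286)
x = 0.535 um


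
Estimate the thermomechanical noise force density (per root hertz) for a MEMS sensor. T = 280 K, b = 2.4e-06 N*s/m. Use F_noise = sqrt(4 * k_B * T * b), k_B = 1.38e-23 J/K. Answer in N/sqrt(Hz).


Step 1: Compute 4 * k_B * T * b
= 4 * 1.38e-23 * 280 * 2.4e-06
= 3.7094e-26 N^2/Hz
Step 2: F_noise = sqrt(3.7094e-26)
F_noise = 1.93e-13 N/sqrt(Hz)


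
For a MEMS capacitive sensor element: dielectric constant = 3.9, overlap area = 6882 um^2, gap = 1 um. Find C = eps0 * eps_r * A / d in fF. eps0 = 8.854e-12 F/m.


Step 1: Convert area to m^2: A = 6882e-12 m^2
Step 2: Convert gap to m: d = 1e-6 m
Step 3: C = eps0 * eps_r * A / d
C = 8.854e-12 * 3.9 * 6882e-12 / 1e-6
Step 4: Convert to fF (multiply by 1e15).
C = 237.64 fF


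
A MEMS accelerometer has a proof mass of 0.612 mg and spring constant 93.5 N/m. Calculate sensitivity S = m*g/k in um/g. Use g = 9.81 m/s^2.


Step 1: Convert mass: m = 0.612 mg = 6.12e-07 kg
Step 2: S = m * g / k = 6.12e-07 * 9.81 / 93.5
Step 3: S = 6.42e-08 m/g
Step 4: Convert to um/g: S = 0.064 um/g


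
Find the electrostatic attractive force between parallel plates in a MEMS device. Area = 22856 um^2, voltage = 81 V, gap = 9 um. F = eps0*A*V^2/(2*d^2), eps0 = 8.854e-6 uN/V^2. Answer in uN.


Step 1: Identify parameters.
eps0 = 8.854e-6 uN/V^2, A = 22856 um^2, V = 81 V, d = 9 um
Step 2: Compute V^2 = 81^2 = 6561
Step 3: Compute d^2 = 9^2 = 81
Step 4: F = 0.5 * 8.854e-6 * 22856 * 6561 / 81
F = 8.196 uN


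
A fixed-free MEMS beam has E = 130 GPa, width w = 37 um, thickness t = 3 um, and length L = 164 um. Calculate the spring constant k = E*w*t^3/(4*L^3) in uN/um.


Step 1: Convert E to consistent units (1 GPa = 1000 uN/um^2).
E = 130 GPa = 130000 uN/um^2
Step 2: Compute t^3 = 3^3 = 27
Step 3: Compute L^3 = 164^3 = 4410944
Step 4: k = 130000 * 37 * 27 / (4 * 4410944)
k = 7.3607 uN/um


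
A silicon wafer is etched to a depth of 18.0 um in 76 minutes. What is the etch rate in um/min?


Step 1: Etch rate = depth / time
Step 2: rate = 18.0 / 76
rate = 0.237 um/min


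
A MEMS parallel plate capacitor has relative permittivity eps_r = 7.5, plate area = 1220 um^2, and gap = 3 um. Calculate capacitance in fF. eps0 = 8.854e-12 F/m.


Step 1: Convert area to m^2: A = 1220e-12 m^2
Step 2: Convert gap to m: d = 3e-6 m
Step 3: C = eps0 * eps_r * A / d
C = 8.854e-12 * 7.5 * 1220e-12 / 3e-6
Step 4: Convert to fF (multiply by 1e15).
C = 27.0 fF


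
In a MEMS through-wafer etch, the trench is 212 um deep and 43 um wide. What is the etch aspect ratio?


Step 1: AR = depth / width
Step 2: AR = 212 / 43
AR = 4.9


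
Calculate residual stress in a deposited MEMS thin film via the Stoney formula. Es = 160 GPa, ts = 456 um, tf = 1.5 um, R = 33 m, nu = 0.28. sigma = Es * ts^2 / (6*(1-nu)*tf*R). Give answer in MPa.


Step 1: Compute numerator: Es * ts^2 = 160 * 456^2 = 33269760 (GPa*um^2)
Step 2: Compute denominator (R in um): 6*(1-nu)*tf*R = 6*0.72*1.5*33e6 = 213840000.0 (um^2)
Step 3: sigma (GPa) = 33269760 / 213840000.0 = 1.55582e-01 GPa
Step 4: Convert to MPa (x1000): sigma = 155.6 MPa


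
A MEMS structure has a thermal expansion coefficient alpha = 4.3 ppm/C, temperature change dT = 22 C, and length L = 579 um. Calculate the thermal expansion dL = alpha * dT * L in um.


Step 1: Convert CTE: alpha = 4.3 ppm/C = 4.3e-6 /C
Step 2: dL = 4.3e-6 * 22 * 579
dL = 0.0548 um


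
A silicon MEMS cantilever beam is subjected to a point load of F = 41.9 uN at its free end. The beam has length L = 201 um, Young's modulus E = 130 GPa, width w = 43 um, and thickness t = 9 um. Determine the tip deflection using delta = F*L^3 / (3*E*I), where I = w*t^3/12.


Step 1: Calculate the second moment of area.
I = w * t^3 / 12 = 43 * 9^3 / 12 = 2612.25 um^4
Step 2: Convert E to consistent units (1 GPa = 1000 uN/um^2).
E = 130 GPa = 130000 uN/um^2
Step 3: Calculate tip deflection.
delta = F * L^3 / (3 * E * I)
delta = 41.9 * 201^3 / (3 * 130000 * 2612.25)
delta = 0.334 um


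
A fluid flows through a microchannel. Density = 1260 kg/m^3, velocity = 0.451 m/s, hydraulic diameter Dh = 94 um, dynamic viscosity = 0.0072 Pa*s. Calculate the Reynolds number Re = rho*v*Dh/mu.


Step 1: Convert Dh to meters: Dh = 94e-6 m
Step 2: Re = rho * v * Dh / mu
Re = 1260 * 0.451 * 94e-6 / 0.0072
Re = 7.419
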